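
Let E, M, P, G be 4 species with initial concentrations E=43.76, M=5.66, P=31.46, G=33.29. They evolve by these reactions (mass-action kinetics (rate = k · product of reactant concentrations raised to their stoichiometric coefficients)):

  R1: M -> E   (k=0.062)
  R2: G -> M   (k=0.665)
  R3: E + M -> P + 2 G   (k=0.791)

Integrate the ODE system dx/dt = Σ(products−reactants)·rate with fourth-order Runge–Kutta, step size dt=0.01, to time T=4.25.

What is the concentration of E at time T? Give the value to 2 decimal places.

E at T = 0.08

RK4 with dt=0.01: 425 steps to T=4.25. Trajectory (selected grid times):
t=0.00: E=43.76 M=5.66 P=31.46 G=33.29
t=0.47: E=24.73 M=1.75 P=50.53 G=56.23
t=0.94: E=8.30 M=4.93 P=67.05 G=69.47
t=1.42: E=0.23 M=18.34 P=75.43 G=64.14
t=1.89: E=0.08 M=34.12 P=76.36 G=48.51
t=2.36: E=0.08 M=45.13 P=77.53 G=37.51
t=2.83: E=0.08 M=52.72 P=78.96 G=29.91
t=3.31: E=0.08 M=58.06 P=80.61 G=24.57
t=3.78: E=0.08 M=61.65 P=82.36 G=20.98
t=4.25: E=0.08 M=64.13 P=84.19 G=18.51
Read off E at T=4.25: 0.08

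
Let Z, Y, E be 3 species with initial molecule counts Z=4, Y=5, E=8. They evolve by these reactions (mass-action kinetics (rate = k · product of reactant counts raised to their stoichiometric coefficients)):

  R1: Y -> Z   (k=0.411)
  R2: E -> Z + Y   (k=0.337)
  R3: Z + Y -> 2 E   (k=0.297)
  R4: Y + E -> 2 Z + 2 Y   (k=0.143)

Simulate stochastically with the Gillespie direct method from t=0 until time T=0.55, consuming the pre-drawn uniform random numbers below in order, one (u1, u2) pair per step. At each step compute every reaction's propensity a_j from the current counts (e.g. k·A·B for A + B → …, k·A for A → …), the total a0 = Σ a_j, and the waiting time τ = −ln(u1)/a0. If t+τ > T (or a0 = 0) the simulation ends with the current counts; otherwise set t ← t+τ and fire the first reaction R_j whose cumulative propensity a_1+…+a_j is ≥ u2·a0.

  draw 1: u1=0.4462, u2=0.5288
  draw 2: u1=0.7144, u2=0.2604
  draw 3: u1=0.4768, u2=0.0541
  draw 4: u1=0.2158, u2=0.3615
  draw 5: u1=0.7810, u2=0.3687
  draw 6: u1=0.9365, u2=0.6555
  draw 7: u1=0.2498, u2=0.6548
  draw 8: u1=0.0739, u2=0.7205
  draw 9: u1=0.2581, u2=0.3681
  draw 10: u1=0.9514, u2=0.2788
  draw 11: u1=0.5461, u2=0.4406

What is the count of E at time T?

E at T = 14

t=0.000: Z=4 Y=5 E=8
Draw 1: a1=2.055, a2=2.696, a3=5.940, a4=5.720, a0=16.411; τ=−ln(0.4462)/16.411=0.049 → t=0.049; u2·a0=0.5288·16.411=8.678; a1+a2=4.751 < 8.678 ≤ a1+…+a3=10.691 → R3 fires; Z=3 Y=4 E=10
Draw 2: a1=1.644, a2=3.370, a3=3.564, a4=5.720, a0=14.298; τ=−ln(0.7144)/14.298=0.024 → t=0.073; u2·a0=0.2604·14.298=3.723; a1=1.644 < 3.723 ≤ a1+a2=5.014 → R2 fires; Z=4 Y=5 E=9
Draw 3: a1=2.055, a2=3.033, a3=5.940, a4=6.435, a0=17.463; τ=−ln(0.4768)/17.463=0.042 → t=0.115; u2·a0=0.0541·17.463=0.945 ≤ a1=2.055 → R1 fires; Z=5 Y=4 E=9
Draw 4: a1=1.644, a2=3.033, a3=5.940, a4=5.148, a0=15.765; τ=−ln(0.2158)/15.765=0.097 → t=0.212; u2·a0=0.3615·15.765=5.699; a1+a2=4.677 < 5.699 ≤ a1+…+a3=10.617 → R3 fires; Z=4 Y=3 E=11
Draw 5: a1=1.233, a2=3.707, a3=3.564, a4=4.719, a0=13.223; τ=−ln(0.7810)/13.223=0.019 → t=0.231; u2·a0=0.3687·13.223=4.875; a1=1.233 < 4.875 ≤ a1+a2=4.940 → R2 fires; Z=5 Y=4 E=10
Draw 6: a1=1.644, a2=3.370, a3=5.940, a4=5.720, a0=16.674; τ=−ln(0.9365)/16.674=0.004 → t=0.235; u2·a0=0.6555·16.674=10.930; a1+a2=5.014 < 10.930 ≤ a1+…+a3=10.954 → R3 fires; Z=4 Y=3 E=12
Draw 7: a1=1.233, a2=4.044, a3=3.564, a4=5.148, a0=13.989; τ=−ln(0.2498)/13.989=0.099 → t=0.334; u2·a0=0.6548·13.989=9.160; a1+…+a3=8.841 < 9.160 ≤ a1+…+a4=13.989 → R4 fires; Z=6 Y=4 E=11
Draw 8: a1=1.644, a2=3.707, a3=7.128, a4=6.292, a0=18.771; τ=−ln(0.0739)/18.771=0.139 → t=0.473; u2·a0=0.7205·18.771=13.525; a1+…+a3=12.479 < 13.525 ≤ a1+…+a4=18.771 → R4 fires; Z=8 Y=5 E=10
Draw 9: a1=2.055, a2=3.370, a3=11.880, a4=7.150, a0=24.455; τ=−ln(0.2581)/24.455=0.055 → t=0.528; u2·a0=0.3681·24.455=9.002; a1+a2=5.425 < 9.002 ≤ a1+…+a3=17.305 → R3 fires; Z=7 Y=4 E=12
Draw 10: a1=1.644, a2=4.044, a3=8.316, a4=6.864, a0=20.868; τ=−ln(0.9514)/20.868=0.002 → t=0.531; u2·a0=0.2788·20.868=5.818; a1+a2=5.688 < 5.818 ≤ a1+…+a3=14.004 → R3 fires; Z=6 Y=3 E=14
Draw 11: a1=1.233, a2=4.718, a3=5.346, a4=6.006, a0=17.303; τ=−ln(0.5461)/17.303=0.035 → t=0.566 > T=0.55: stop.
Read off E at T=0.55: 14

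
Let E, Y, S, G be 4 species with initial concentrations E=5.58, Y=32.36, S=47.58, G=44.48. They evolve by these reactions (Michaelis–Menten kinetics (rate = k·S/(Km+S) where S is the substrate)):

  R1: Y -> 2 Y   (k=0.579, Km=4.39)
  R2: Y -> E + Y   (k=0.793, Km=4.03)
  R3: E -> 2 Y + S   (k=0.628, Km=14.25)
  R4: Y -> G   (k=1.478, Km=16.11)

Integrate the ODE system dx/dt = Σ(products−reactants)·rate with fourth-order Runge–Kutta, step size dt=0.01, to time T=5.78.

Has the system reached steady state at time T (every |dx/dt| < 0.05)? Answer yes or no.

Steady state at T: no

RK4 with dt=0.01: 578 steps to T=5.78. Trajectory (selected grid times):
t=0.00: E=5.58 Y=32.36 S=47.58 G=44.48
t=0.64: E=5.92 Y=32.29 S=47.70 G=45.11
t=1.28: E=6.25 Y=32.22 S=47.82 G=45.74
t=1.93: E=6.58 Y=32.17 S=47.94 G=46.38
t=2.57: E=6.90 Y=32.12 S=48.07 G=47.01
t=3.21: E=7.22 Y=32.08 S=48.20 G=47.64
t=3.85: E=7.53 Y=32.05 S=48.34 G=48.27
t=4.50: E=7.85 Y=32.03 S=48.48 G=48.91
t=5.14: E=8.15 Y=32.02 S=48.63 G=49.54
t=5.78: E=8.46 Y=32.01 S=48.78 G=50.17
Rates at T: R1=0.5092, R2=0.7043, R3=0.2339, R4=0.9832
dx/dt at T (Σ net stoichiometry × rate): E=+0.4705, Y=-0.0063, S=+0.2339, G=+0.9832
Largest |dx/dt| is |+0.9832| (G) ≥ 0.05 → not steady.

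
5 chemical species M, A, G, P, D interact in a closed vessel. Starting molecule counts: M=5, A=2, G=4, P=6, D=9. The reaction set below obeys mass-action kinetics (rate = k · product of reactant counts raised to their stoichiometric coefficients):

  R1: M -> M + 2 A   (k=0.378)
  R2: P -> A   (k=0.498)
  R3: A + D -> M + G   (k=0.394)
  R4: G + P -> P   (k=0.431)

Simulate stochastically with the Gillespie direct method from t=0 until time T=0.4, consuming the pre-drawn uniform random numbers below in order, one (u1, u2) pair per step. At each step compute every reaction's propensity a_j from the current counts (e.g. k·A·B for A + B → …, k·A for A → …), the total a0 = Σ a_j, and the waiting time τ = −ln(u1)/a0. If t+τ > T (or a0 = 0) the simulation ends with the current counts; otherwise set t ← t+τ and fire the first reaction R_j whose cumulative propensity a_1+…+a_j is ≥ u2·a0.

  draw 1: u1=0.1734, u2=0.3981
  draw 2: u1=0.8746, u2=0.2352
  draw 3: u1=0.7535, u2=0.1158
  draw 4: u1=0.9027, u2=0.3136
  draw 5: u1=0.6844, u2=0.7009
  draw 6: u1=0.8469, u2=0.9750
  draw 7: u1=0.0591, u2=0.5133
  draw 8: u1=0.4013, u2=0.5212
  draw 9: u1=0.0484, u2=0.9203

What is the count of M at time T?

M at T = 8

t=0.000: M=5 A=2 G=4 P=6 D=9
Draw 1: a1=1.890, a2=2.988, a3=7.092, a4=10.344, a0=22.314; τ=−ln(0.1734)/22.314=0.079 → t=0.079; u2·a0=0.3981·22.314=8.883; a1+a2=4.878 < 8.883 ≤ a1+…+a3=11.970 → R3 fires; M=6 A=1 G=5 P=6 D=8
Draw 2: a1=2.268, a2=2.988, a3=3.152, a4=12.930, a0=21.338; τ=−ln(0.8746)/21.338=0.006 → t=0.085; u2·a0=0.2352·21.338=5.019; a1=2.268 < 5.019 ≤ a1+a2=5.256 → R2 fires; M=6 A=2 G=5 P=5 D=8
Draw 3: a1=2.268, a2=2.490, a3=6.304, a4=10.775, a0=21.837; τ=−ln(0.7535)/21.837=0.013 → t=0.098; u2·a0=0.1158·21.837=2.529; a1=2.268 < 2.529 ≤ a1+a2=4.758 → R2 fires; M=6 A=3 G=5 P=4 D=8
Draw 4: a1=2.268, a2=1.992, a3=9.456, a4=8.620, a0=22.336; τ=−ln(0.9027)/22.336=0.005 → t=0.102; u2·a0=0.3136·22.336=7.005; a1+a2=4.260 < 7.005 ≤ a1+…+a3=13.716 → R3 fires; M=7 A=2 G=6 P=4 D=7
Draw 5: a1=2.646, a2=1.992, a3=5.516, a4=10.344, a0=20.498; τ=−ln(0.6844)/20.498=0.018 → t=0.121; u2·a0=0.7009·20.498=14.367; a1+…+a3=10.154 < 14.367 ≤ a1+…+a4=20.498 → R4 fires; M=7 A=2 G=5 P=4 D=7
Draw 6: a1=2.646, a2=1.992, a3=5.516, a4=8.620, a0=18.774; τ=−ln(0.8469)/18.774=0.009 → t=0.130; u2·a0=0.9750·18.774=18.305; a1+…+a3=10.154 < 18.305 ≤ a1+…+a4=18.774 → R4 fires; M=7 A=2 G=4 P=4 D=7
Draw 7: a1=2.646, a2=1.992, a3=5.516, a4=6.896, a0=17.050; τ=−ln(0.0591)/17.050=0.166 → t=0.296; u2·a0=0.5133·17.050=8.752; a1+a2=4.638 < 8.752 ≤ a1+…+a3=10.154 → R3 fires; M=8 A=1 G=5 P=4 D=6
Draw 8: a1=3.024, a2=1.992, a3=2.364, a4=8.620, a0=16.000; τ=−ln(0.4013)/16.000=0.057 → t=0.353; u2·a0=0.5212·16.000=8.339; a1+…+a3=7.380 < 8.339 ≤ a1+…+a4=16.000 → R4 fires; M=8 A=1 G=4 P=4 D=6
Draw 9: a1=3.024, a2=1.992, a3=2.364, a4=6.896, a0=14.276; τ=−ln(0.0484)/14.276=0.212 → t=0.565 > T=0.4: stop.
Read off M at T=0.4: 8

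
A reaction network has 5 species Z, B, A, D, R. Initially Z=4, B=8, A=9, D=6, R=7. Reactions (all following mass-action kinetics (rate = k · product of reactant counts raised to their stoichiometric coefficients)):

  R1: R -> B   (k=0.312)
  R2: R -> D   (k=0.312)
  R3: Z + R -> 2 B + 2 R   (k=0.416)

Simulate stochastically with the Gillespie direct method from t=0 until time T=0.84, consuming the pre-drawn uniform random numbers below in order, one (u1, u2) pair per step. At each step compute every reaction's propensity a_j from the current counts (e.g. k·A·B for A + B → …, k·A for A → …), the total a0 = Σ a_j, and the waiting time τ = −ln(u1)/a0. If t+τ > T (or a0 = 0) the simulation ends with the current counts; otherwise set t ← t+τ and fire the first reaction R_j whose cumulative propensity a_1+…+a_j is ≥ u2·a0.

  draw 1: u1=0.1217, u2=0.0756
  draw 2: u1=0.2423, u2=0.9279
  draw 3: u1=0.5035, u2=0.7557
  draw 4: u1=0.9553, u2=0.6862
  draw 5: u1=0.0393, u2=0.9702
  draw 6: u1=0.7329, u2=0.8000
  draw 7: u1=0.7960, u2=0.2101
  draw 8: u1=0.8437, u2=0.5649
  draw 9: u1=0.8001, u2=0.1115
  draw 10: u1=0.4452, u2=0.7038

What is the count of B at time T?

B at T = 19

t=0.000: Z=4 B=8 A=9 D=6 R=7
Draw 1: a1=2.184, a2=2.184, a3=11.648, a0=16.016; τ=−ln(0.1217)/16.016=0.132 → t=0.132; u2·a0=0.0756·16.016=1.211 ≤ a1=2.184 → R1 fires; Z=4 B=9 A=9 D=6 R=6
Draw 2: a1=1.872, a2=1.872, a3=9.984, a0=13.728; τ=−ln(0.2423)/13.728=0.103 → t=0.235; u2·a0=0.9279·13.728=12.738; a1+a2=3.744 < 12.738 ≤ a1+…+a3=13.728 → R3 fires; Z=3 B=11 A=9 D=6 R=7
Draw 3: a1=2.184, a2=2.184, a3=8.736, a0=13.104; τ=−ln(0.5035)/13.104=0.052 → t=0.287; u2·a0=0.7557·13.104=9.903; a1+a2=4.368 < 9.903 ≤ a1+…+a3=13.104 → R3 fires; Z=2 B=13 A=9 D=6 R=8
Draw 4: a1=2.496, a2=2.496, a3=6.656, a0=11.648; τ=−ln(0.9553)/11.648=0.004 → t=0.291; u2·a0=0.6862·11.648=7.993; a1+a2=4.992 < 7.993 ≤ a1+…+a3=11.648 → R3 fires; Z=1 B=15 A=9 D=6 R=9
Draw 5: a1=2.808, a2=2.808, a3=3.744, a0=9.360; τ=−ln(0.0393)/9.360=0.346 → t=0.637; u2·a0=0.9702·9.360=9.081; a1+a2=5.616 < 9.081 ≤ a1+…+a3=9.360 → R3 fires; Z=0 B=17 A=9 D=6 R=10
Draw 6: a1=3.120, a2=3.120, a3=0.000, a0=6.240; τ=−ln(0.7329)/6.240=0.050 → t=0.687; u2·a0=0.8000·6.240=4.992; a1=3.120 < 4.992 ≤ a1+a2=6.240 → R2 fires; Z=0 B=17 A=9 D=7 R=9
Draw 7: a1=2.808, a2=2.808, a3=0.000, a0=5.616; τ=−ln(0.7960)/5.616=0.041 → t=0.727; u2·a0=0.2101·5.616=1.180 ≤ a1=2.808 → R1 fires; Z=0 B=18 A=9 D=7 R=8
Draw 8: a1=2.496, a2=2.496, a3=0.000, a0=4.992; τ=−ln(0.8437)/4.992=0.034 → t=0.761; u2·a0=0.5649·4.992=2.820; a1=2.496 < 2.820 ≤ a1+a2=4.992 → R2 fires; Z=0 B=18 A=9 D=8 R=7
Draw 9: a1=2.184, a2=2.184, a3=0.000, a0=4.368; τ=−ln(0.8001)/4.368=0.051 → t=0.812; u2·a0=0.1115·4.368=0.487 ≤ a1=2.184 → R1 fires; Z=0 B=19 A=9 D=8 R=6
Draw 10: a1=1.872, a2=1.872, a3=0.000, a0=3.744; τ=−ln(0.4452)/3.744=0.216 → t=1.029 > T=0.84: stop.
Read off B at T=0.84: 19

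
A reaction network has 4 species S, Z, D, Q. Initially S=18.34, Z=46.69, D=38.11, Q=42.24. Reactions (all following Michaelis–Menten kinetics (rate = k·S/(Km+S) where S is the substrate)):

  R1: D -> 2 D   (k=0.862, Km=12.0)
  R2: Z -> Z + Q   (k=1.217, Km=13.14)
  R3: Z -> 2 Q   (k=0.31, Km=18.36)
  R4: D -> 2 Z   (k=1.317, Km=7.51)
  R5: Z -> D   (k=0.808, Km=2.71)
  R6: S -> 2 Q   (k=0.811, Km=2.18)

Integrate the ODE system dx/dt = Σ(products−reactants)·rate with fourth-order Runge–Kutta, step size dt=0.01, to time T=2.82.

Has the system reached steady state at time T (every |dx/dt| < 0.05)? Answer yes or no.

RK4 with dt=0.01: 282 steps to T=2.82. Trajectory (selected grid times):
t=0.00: S=18.34 Z=46.69 D=38.11 Q=42.24
t=0.31: S=18.12 Z=47.07 D=38.21 Q=43.12
t=0.63: S=17.88 Z=47.46 D=38.31 Q=44.03
t=0.94: S=17.66 Z=47.83 D=38.41 Q=44.91
t=1.25: S=17.44 Z=48.21 D=38.51 Q=45.80
t=1.57: S=17.21 Z=48.60 D=38.61 Q=46.71
t=1.88: S=16.98 Z=48.97 D=38.71 Q=47.59
t=2.19: S=16.76 Z=49.35 D=38.81 Q=48.47
t=2.51: S=16.53 Z=49.74 D=38.91 Q=49.39
t=2.82: S=16.31 Z=50.12 D=39.01 Q=50.27
Rates at T: R1=0.6592, R2=0.9642, R3=0.2269, R4=1.1044, R5=0.7665, R6=0.7154
dx/dt at T (Σ net stoichiometry × rate): S=-0.7154, Z=+1.2154, D=+0.3214, Q=+2.8487
Largest |dx/dt| is |+2.8487| (Q) ≥ 0.05 → not steady.

Steady state at T: no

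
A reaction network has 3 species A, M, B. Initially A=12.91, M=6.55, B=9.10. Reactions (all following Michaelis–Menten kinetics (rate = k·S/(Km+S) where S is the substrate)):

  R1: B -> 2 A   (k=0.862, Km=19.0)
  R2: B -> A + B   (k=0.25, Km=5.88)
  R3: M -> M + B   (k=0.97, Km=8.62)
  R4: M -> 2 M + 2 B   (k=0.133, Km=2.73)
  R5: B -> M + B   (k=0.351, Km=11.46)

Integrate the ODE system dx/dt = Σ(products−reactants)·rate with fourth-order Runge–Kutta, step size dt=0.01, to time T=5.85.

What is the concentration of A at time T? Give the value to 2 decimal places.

A at T = 17.33

RK4 with dt=0.01: 585 steps to T=5.85. Trajectory (selected grid times):
t=0.00: A=12.91 M=6.55 B=9.10
t=0.65: A=13.37 M=6.71 B=9.31
t=1.30: A=13.85 M=6.88 B=9.53
t=1.95: A=14.32 M=7.04 B=9.75
t=2.60: A=14.81 M=7.21 B=9.97
t=3.25: A=15.30 M=7.38 B=10.19
t=3.90: A=15.80 M=7.55 B=10.41
t=4.55: A=16.30 M=7.73 B=10.63
t=5.20: A=16.81 M=7.90 B=10.86
t=5.85: A=17.33 M=8.08 B=11.09
Read off A at T=5.85: 17.33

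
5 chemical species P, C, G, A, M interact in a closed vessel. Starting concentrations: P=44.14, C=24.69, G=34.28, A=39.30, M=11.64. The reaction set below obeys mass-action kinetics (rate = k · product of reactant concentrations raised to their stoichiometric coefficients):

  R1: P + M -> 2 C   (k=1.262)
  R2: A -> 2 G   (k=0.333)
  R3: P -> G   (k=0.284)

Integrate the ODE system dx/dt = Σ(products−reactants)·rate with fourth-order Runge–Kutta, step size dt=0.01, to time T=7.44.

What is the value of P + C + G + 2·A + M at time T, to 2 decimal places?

Value at T = 193.35

Check how each reaction changes W = P + C + G + 2·A + M (weight of products minus weight of reactants):
R1: P + M -> 2 C: (1·2) − (1·1 + 1·1) = 2 − 2 = 0
R2: A -> 2 G: (1·2) − (2·1) = 2 − 2 = 0
R3: P -> G: (1·1) − (1·1) = 1 − 1 = 0
Every reaction leaves W unchanged, so W is conserved and no simulation is needed: W(T) = W(0) = 44.14 + 24.69 + 34.28 + 2·39.30 + 11.64 = 193.35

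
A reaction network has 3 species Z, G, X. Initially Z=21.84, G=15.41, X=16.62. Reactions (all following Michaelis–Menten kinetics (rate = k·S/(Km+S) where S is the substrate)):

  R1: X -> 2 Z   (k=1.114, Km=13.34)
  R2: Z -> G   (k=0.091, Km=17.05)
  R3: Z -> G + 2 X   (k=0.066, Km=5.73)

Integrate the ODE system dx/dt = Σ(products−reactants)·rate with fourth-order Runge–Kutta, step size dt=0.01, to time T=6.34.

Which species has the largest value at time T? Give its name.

Dominant species at T: Z

RK4 with dt=0.01: 634 steps to T=6.34. Trajectory (selected grid times):
t=0.00: Z=21.84 G=15.41 X=16.62
t=0.70: Z=22.63 G=15.48 X=16.26
t=1.41: Z=23.42 G=15.56 X=15.91
t=2.11: Z=24.19 G=15.63 X=15.56
t=2.82: Z=24.96 G=15.71 X=15.21
t=3.52: Z=25.71 G=15.78 X=14.87
t=4.23: Z=26.46 G=15.86 X=14.53
t=4.93: Z=27.19 G=15.94 X=14.21
t=5.64: Z=27.93 G=16.02 X=13.88
t=6.34: Z=28.64 G=16.10 X=13.56
At T=6.34: Z=28.64 G=16.10 X=13.56; the largest is Z.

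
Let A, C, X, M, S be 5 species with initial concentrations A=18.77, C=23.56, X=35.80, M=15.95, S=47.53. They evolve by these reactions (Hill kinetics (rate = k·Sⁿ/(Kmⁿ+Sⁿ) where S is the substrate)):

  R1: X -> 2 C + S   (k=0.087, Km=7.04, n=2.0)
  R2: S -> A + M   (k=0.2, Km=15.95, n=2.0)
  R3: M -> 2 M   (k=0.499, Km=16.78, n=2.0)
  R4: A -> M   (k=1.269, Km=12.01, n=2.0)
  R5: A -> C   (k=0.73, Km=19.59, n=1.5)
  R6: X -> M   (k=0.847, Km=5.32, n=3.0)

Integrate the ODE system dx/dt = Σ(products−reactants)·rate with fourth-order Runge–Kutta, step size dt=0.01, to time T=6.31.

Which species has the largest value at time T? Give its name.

RK4 with dt=0.01: 631 steps to T=6.31. Trajectory (selected grid times):
t=0.00: A=18.77 C=23.56 X=35.80 M=15.95 S=47.53
t=0.70: A=18.03 C=23.92 X=35.15 M=17.46 S=47.46
t=1.40: A=17.31 C=24.27 X=34.50 M=18.98 S=47.40
t=2.10: A=16.62 C=24.62 X=33.85 M=20.49 S=47.33
t=2.80: A=15.95 C=24.96 X=33.20 M=21.99 S=47.26
t=3.51: A=15.29 C=25.29 X=32.55 M=23.52 S=47.19
t=4.21: A=14.67 C=25.61 X=31.90 M=25.01 S=47.12
t=4.91: A=14.08 C=25.92 X=31.25 M=26.49 S=47.06
t=5.61: A=13.51 C=26.23 X=30.60 M=27.97 S=46.99
t=6.31: A=12.97 C=26.53 X=29.95 M=29.43 S=46.92
At T=6.31: A=12.97 C=26.53 X=29.95 M=29.43 S=46.92; the largest is S.

Dominant species at T: S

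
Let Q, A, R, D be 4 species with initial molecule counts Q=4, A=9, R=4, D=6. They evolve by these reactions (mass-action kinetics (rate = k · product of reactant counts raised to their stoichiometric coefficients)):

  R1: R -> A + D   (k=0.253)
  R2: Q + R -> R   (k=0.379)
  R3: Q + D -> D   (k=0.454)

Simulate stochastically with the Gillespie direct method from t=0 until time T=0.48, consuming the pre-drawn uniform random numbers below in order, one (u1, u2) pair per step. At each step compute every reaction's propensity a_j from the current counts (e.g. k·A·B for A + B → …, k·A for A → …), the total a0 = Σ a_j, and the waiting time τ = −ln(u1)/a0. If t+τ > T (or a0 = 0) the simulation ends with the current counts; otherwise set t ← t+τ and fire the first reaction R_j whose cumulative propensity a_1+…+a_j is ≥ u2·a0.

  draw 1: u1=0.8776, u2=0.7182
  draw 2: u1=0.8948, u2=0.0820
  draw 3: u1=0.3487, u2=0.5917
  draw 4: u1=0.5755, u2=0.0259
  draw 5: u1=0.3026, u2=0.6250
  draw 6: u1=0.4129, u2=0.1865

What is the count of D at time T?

D at T = 7

t=0.000: Q=4 A=9 R=4 D=6
Draw 1: a1=1.012, a2=6.064, a3=10.896, a0=17.972; τ=−ln(0.8776)/17.972=0.007 → t=0.007; u2·a0=0.7182·17.972=12.907; a1+a2=7.076 < 12.907 ≤ a1+…+a3=17.972 → R3 fires; Q=3 A=9 R=4 D=6
Draw 2: a1=1.012, a2=4.548, a3=8.172, a0=13.732; τ=−ln(0.8948)/13.732=0.008 → t=0.015; u2·a0=0.0820·13.732=1.126; a1=1.012 < 1.126 ≤ a1+a2=5.560 → R2 fires; Q=2 A=9 R=4 D=6
Draw 3: a1=1.012, a2=3.032, a3=5.448, a0=9.492; τ=−ln(0.3487)/9.492=0.111 → t=0.126; u2·a0=0.5917·9.492=5.616; a1+a2=4.044 < 5.616 ≤ a1+…+a3=9.492 → R3 fires; Q=1 A=9 R=4 D=6
Draw 4: a1=1.012, a2=1.516, a3=2.724, a0=5.252; τ=−ln(0.5755)/5.252=0.105 → t=0.232; u2·a0=0.0259·5.252=0.136 ≤ a1=1.012 → R1 fires; Q=1 A=10 R=3 D=7
Draw 5: a1=0.759, a2=1.137, a3=3.178, a0=5.074; τ=−ln(0.3026)/5.074=0.236 → t=0.467; u2·a0=0.6250·5.074=3.171; a1+a2=1.896 < 3.171 ≤ a1+…+a3=5.074 → R3 fires; Q=0 A=10 R=3 D=7
Draw 6: a1=0.759, a2=0.000, a3=0.000, a0=0.759; τ=−ln(0.4129)/0.759=1.165 → t=1.633 > T=0.48: stop.
Read off D at T=0.48: 7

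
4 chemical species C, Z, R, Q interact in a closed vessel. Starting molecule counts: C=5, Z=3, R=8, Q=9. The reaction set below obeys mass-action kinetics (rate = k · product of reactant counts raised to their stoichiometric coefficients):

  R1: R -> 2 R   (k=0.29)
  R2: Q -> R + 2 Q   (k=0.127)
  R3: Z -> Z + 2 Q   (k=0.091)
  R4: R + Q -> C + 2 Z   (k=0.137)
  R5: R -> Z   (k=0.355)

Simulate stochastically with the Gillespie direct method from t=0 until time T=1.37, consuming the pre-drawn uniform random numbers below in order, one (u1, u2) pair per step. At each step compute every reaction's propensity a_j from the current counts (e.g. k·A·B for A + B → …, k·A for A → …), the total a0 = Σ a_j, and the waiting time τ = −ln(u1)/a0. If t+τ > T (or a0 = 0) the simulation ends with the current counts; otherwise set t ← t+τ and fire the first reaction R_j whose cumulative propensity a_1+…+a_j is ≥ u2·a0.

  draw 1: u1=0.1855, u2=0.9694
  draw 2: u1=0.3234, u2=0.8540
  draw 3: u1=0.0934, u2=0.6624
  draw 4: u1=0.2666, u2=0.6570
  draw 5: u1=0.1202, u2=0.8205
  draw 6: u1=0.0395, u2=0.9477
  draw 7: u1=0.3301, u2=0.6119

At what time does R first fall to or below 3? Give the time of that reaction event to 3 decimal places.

t=0.000: C=5 Z=3 R=8 Q=9
Draw 1: a1=2.320, a2=1.143, a3=0.273, a4=9.864, a5=2.840, a0=16.440; τ=−ln(0.1855)/16.440=0.102 → t=0.102; u2·a0=0.9694·16.440=15.937; a1+…+a4=13.600 < 15.937 ≤ a1+…+a5=16.440 → R5 fires; C=5 Z=4 R=7 Q=9
Draw 2: a1=2.030, a2=1.143, a3=0.364, a4=8.631, a5=2.485, a0=14.653; τ=−ln(0.3234)/14.653=0.077 → t=0.180; u2·a0=0.8540·14.653=12.514; a1+…+a4=12.168 < 12.514 ≤ a1+…+a5=14.653 → R5 fires; C=5 Z=5 R=6 Q=9
Draw 3: a1=1.740, a2=1.143, a3=0.455, a4=7.398, a5=2.130, a0=12.866; τ=−ln(0.0934)/12.866=0.184 → t=0.364; u2·a0=0.6624·12.866=8.522; a1+…+a3=3.338 < 8.522 ≤ a1+…+a4=10.736 → R4 fires; C=6 Z=7 R=5 Q=8
Draw 4: a1=1.450, a2=1.016, a3=0.637, a4=5.480, a5=1.775, a0=10.358; τ=−ln(0.2666)/10.358=0.128 → t=0.491; u2·a0=0.6570·10.358=6.805; a1+…+a3=3.103 < 6.805 ≤ a1+…+a4=8.583 → R4 fires; C=7 Z=9 R=4 Q=7
Draw 5: a1=1.160, a2=0.889, a3=0.819, a4=3.836, a5=1.420, a0=8.124; τ=−ln(0.1202)/8.124=0.261 → t=0.752; u2·a0=0.8205·8.124=6.666; a1+…+a3=2.868 < 6.666 ≤ a1+…+a4=6.704 → R4 fires; C=8 Z=11 R=3 Q=6
Draw 6: a1=0.870, a2=0.762, a3=1.001, a4=2.466, a5=1.065, a0=6.164; τ=−ln(0.0395)/6.164=0.524 → t=1.276; u2·a0=0.9477·6.164=5.842; a1+…+a4=5.099 < 5.842 ≤ a1+…+a5=6.164 → R5 fires; C=8 Z=12 R=2 Q=6
Draw 7: a1=0.580, a2=0.762, a3=1.092, a4=1.644, a5=0.710, a0=4.788; τ=−ln(0.3301)/4.788=0.231 → t=1.508 > T=1.37: stop.
R first becomes ≤ 3 when it reaches 3 at the event at t=0.752.

Threshold first reached at t = 0.752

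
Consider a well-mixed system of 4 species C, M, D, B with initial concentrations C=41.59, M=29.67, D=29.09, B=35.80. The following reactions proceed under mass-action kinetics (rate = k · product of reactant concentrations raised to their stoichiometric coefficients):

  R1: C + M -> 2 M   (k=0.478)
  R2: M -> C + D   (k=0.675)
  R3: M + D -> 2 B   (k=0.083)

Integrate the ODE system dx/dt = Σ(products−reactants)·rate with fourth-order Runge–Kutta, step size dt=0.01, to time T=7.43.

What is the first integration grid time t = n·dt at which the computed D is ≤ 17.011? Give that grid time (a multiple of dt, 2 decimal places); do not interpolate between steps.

Threshold first reached at t = 0.21

RK4 with dt=0.01: 743 steps to T=7.43. Trajectory (selected grid times):
t=0.00: C=41.59 M=29.67 D=29.09 B=35.80
t=0.20: C=1.73 M=50.79 D=17.18 B=73.27
t=0.21: C=1.66 M=50.15 D=16.81 B=74.70
t=0.83: C=1.41 M=27.62 D=9.44 B=120.25
t=1.65: C=1.41 M=15.19 D=8.45 B=145.12
t=2.48: C=1.41 M=8.55 D=8.28 B=158.40
t=3.30: C=1.41 M=4.88 D=8.22 B=165.74
t=4.13: C=1.41 M=2.77 D=8.20 B=169.96
t=4.95: C=1.41 M=1.59 D=8.19 B=172.33
t=5.78: C=1.41 M=0.90 D=8.19 B=173.69
t=6.60: C=1.41 M=0.52 D=8.19 B=174.46
t=7.43: C=1.41 M=0.29 D=8.19 B=174.91
D(0.20)=17.182 > 17.011 but D(0.21)=16.811 ≤ 17.011, so the first grid time is t=0.21.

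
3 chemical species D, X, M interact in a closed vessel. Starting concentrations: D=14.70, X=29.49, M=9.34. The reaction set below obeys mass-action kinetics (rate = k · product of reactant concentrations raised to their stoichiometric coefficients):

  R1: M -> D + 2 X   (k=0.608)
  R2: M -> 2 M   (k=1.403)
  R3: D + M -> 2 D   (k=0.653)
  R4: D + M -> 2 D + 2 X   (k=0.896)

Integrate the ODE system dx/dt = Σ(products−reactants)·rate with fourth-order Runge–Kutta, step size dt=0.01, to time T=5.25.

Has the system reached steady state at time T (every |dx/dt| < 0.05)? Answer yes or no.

RK4 with dt=0.01: 525 steps to T=5.25. Trajectory (selected grid times):
t=0.00: D=14.70 X=29.49 M=9.34
t=0.58: D=24.49 X=40.98 M=0.00
t=1.17: D=24.49 X=40.98 M=0.00
t=1.75: D=24.49 X=40.98 M=0.00
t=2.33: D=24.49 X=40.98 M=0.00
t=2.92: D=24.49 X=40.98 M=0.00
t=3.50: D=24.49 X=40.98 M=0.00
t=4.08: D=24.49 X=40.98 M=0.00
t=4.67: D=24.49 X=40.98 M=0.00
t=5.25: D=24.49 X=40.98 M=0.00
Rates at T: R1=0.0000, R2=0.0000, R3=0.0000, R4=0.0000
dx/dt at T (Σ net stoichiometry × rate): D=+0.0000, X=+0.0000, M=-0.0000
Largest |dx/dt| is |+0.0000| (X) < 0.05 → steady.

Steady state at T: yes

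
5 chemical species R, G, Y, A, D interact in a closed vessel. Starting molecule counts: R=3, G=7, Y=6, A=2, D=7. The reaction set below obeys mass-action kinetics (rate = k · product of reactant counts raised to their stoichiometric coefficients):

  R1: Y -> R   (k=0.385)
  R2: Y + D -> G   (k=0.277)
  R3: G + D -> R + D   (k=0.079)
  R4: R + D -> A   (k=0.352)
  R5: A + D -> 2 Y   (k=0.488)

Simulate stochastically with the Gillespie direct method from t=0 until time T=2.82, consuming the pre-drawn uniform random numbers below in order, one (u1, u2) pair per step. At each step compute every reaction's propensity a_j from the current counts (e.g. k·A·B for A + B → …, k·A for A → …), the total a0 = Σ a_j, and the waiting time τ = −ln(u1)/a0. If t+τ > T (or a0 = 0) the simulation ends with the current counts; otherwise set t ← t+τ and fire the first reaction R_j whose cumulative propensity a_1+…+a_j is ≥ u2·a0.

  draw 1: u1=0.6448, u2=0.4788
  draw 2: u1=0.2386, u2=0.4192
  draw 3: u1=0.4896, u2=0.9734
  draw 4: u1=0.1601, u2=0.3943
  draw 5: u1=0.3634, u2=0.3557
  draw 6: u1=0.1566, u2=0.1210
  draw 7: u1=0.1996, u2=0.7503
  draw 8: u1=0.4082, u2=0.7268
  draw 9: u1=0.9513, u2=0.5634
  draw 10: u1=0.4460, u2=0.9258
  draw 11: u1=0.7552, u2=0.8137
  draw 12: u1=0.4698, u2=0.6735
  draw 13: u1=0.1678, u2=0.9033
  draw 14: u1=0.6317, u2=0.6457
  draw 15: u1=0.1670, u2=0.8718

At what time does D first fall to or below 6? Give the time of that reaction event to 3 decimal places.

t=0.000: R=3 G=7 Y=6 A=2 D=7
Draw 1: a1=2.310, a2=11.634, a3=3.871, a4=7.392, a5=6.832, a0=32.039; τ=−ln(0.6448)/32.039=0.014 → t=0.014; u2·a0=0.4788·32.039=15.340; a1+a2=13.944 < 15.340 ≤ a1+…+a3=17.815 → R3 fires; R=4 G=6 Y=6 A=2 D=7
Draw 2: a1=2.310, a2=11.634, a3=3.318, a4=9.856, a5=6.832, a0=33.950; τ=−ln(0.2386)/33.950=0.042 → t=0.056; u2·a0=0.4192·33.950=14.232; a1+a2=13.944 < 14.232 ≤ a1+…+a3=17.262 → R3 fires; R=5 G=5 Y=6 A=2 D=7
Draw 3: a1=2.310, a2=11.634, a3=2.765, a4=12.320, a5=6.832, a0=35.861; τ=−ln(0.4896)/35.861=0.020 → t=0.076; u2·a0=0.9734·35.861=34.907; a1+…+a4=29.029 < 34.907 ≤ a1+…+a5=35.861 → R5 fires; R=5 G=5 Y=8 A=1 D=6
Draw 4: a1=3.080, a2=13.296, a3=2.370, a4=10.560, a5=2.928, a0=32.234; τ=−ln(0.1601)/32.234=0.057 → t=0.133; u2·a0=0.3943·32.234=12.710; a1=3.080 < 12.710 ≤ a1+a2=16.376 → R2 fires; R=5 G=6 Y=7 A=1 D=5
Draw 5: a1=2.695, a2=9.695, a3=2.370, a4=8.800, a5=2.440, a0=26.000; τ=−ln(0.3634)/26.000=0.039 → t=0.172; u2·a0=0.3557·26.000=9.248; a1=2.695 < 9.248 ≤ a1+a2=12.390 → R2 fires; R=5 G=7 Y=6 A=1 D=4
Draw 6: a1=2.310, a2=6.648, a3=2.212, a4=7.040, a5=1.952, a0=20.162; τ=−ln(0.1566)/20.162=0.092 → t=0.264; u2·a0=0.1210·20.162=2.440; a1=2.310 < 2.440 ≤ a1+a2=8.958 → R2 fires; R=5 G=8 Y=5 A=1 D=3
Draw 7: a1=1.925, a2=4.155, a3=1.896, a4=5.280, a5=1.464, a0=14.720; τ=−ln(0.1996)/14.720=0.109 → t=0.373; u2·a0=0.7503·14.720=11.044; a1+…+a3=7.976 < 11.044 ≤ a1+…+a4=13.256 → R4 fires; R=4 G=8 Y=5 A=2 D=2
Draw 8: a1=1.925, a2=2.770, a3=1.264, a4=2.816, a5=1.952, a0=10.727; τ=−ln(0.4082)/10.727=0.084 → t=0.457; u2·a0=0.7268·10.727=7.796; a1+…+a3=5.959 < 7.796 ≤ a1+…+a4=8.775 → R4 fires; R=3 G=8 Y=5 A=3 D=1
Draw 9: a1=1.925, a2=1.385, a3=0.632, a4=1.056, a5=1.464, a0=6.462; τ=−ln(0.9513)/6.462=0.008 → t=0.464; u2·a0=0.5634·6.462=3.641; a1+a2=3.310 < 3.641 ≤ a1+…+a3=3.942 → R3 fires; R=4 G=7 Y=5 A=3 D=1
Draw 10: a1=1.925, a2=1.385, a3=0.553, a4=1.408, a5=1.464, a0=6.735; τ=−ln(0.4460)/6.735=0.120 → t=0.584; u2·a0=0.9258·6.735=6.235; a1+…+a4=5.271 < 6.235 ≤ a1+…+a5=6.735 → R5 fires; R=4 G=7 Y=7 A=2 D=0
Draw 11: a1=2.695, a2=0.000, a3=0.000, a4=0.000, a5=0.000, a0=2.695; τ=−ln(0.7552)/2.695=0.104 → t=0.688; u2·a0=0.8137·2.695=2.193 ≤ a1=2.695 → R1 fires; R=5 G=7 Y=6 A=2 D=0
Draw 12: a1=2.310, a2=0.000, a3=0.000, a4=0.000, a5=0.000, a0=2.310; τ=−ln(0.4698)/2.310=0.327 → t=1.015; u2·a0=0.6735·2.310=1.556 ≤ a1=2.310 → R1 fires; R=6 G=7 Y=5 A=2 D=0
Draw 13: a1=1.925, a2=0.000, a3=0.000, a4=0.000, a5=0.000, a0=1.925; τ=−ln(0.1678)/1.925=0.927 → t=1.943; u2·a0=0.9033·1.925=1.739 ≤ a1=1.925 → R1 fires; R=7 G=7 Y=4 A=2 D=0
Draw 14: a1=1.540, a2=0.000, a3=0.000, a4=0.000, a5=0.000, a0=1.540; τ=−ln(0.6317)/1.540=0.298 → t=2.241; u2·a0=0.6457·1.540=0.994 ≤ a1=1.540 → R1 fires; R=8 G=7 Y=3 A=2 D=0
Draw 15: a1=1.155, a2=0.000, a3=0.000, a4=0.000, a5=0.000, a0=1.155; τ=−ln(0.1670)/1.155=1.550 → t=3.790 > T=2.82: stop.
D first becomes ≤ 6 when it reaches 6 at the event at t=0.076.

Threshold first reached at t = 0.076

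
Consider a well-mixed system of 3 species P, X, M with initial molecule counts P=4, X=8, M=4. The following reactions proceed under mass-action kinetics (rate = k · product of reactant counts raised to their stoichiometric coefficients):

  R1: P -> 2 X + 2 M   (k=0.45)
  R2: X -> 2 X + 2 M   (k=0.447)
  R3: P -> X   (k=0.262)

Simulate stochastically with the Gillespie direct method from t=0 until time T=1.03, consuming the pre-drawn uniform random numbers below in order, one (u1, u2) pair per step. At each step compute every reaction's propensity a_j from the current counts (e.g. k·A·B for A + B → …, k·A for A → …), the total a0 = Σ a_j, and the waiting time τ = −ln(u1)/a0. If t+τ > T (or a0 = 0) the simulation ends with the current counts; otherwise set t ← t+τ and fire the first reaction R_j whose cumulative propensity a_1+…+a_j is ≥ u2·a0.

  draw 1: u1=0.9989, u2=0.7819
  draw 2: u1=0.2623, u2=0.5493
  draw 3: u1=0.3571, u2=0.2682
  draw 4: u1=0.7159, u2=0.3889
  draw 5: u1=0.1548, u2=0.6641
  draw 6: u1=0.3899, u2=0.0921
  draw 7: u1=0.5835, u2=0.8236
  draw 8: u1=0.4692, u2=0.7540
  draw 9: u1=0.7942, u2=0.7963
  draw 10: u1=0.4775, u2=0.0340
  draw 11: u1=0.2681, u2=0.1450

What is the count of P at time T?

P at T = 2

t=0.000: P=4 X=8 M=4
Draw 1: a1=1.800, a2=3.576, a3=1.048, a0=6.424; τ=−ln(0.9989)/6.424=0.000 → t=0.000; u2·a0=0.7819·6.424=5.023; a1=1.800 < 5.023 ≤ a1+a2=5.376 → R2 fires; P=4 X=9 M=6
Draw 2: a1=1.800, a2=4.023, a3=1.048, a0=6.871; τ=−ln(0.2623)/6.871=0.195 → t=0.195; u2·a0=0.5493·6.871=3.774; a1=1.800 < 3.774 ≤ a1+a2=5.823 → R2 fires; P=4 X=10 M=8
Draw 3: a1=1.800, a2=4.470, a3=1.048, a0=7.318; τ=−ln(0.3571)/7.318=0.141 → t=0.336; u2·a0=0.2682·7.318=1.963; a1=1.800 < 1.963 ≤ a1+a2=6.270 → R2 fires; P=4 X=11 M=10
Draw 4: a1=1.800, a2=4.917, a3=1.048, a0=7.765; τ=−ln(0.7159)/7.765=0.043 → t=0.379; u2·a0=0.3889·7.765=3.020; a1=1.800 < 3.020 ≤ a1+a2=6.717 → R2 fires; P=4 X=12 M=12
Draw 5: a1=1.800, a2=5.364, a3=1.048, a0=8.212; τ=−ln(0.1548)/8.212=0.227 → t=0.606; u2·a0=0.6641·8.212=5.454; a1=1.800 < 5.454 ≤ a1+a2=7.164 → R2 fires; P=4 X=13 M=14
Draw 6: a1=1.800, a2=5.811, a3=1.048, a0=8.659; τ=−ln(0.3899)/8.659=0.109 → t=0.715; u2·a0=0.0921·8.659=0.797 ≤ a1=1.800 → R1 fires; P=3 X=15 M=16
Draw 7: a1=1.350, a2=6.705, a3=0.786, a0=8.841; τ=−ln(0.5835)/8.841=0.061 → t=0.776; u2·a0=0.8236·8.841=7.281; a1=1.350 < 7.281 ≤ a1+a2=8.055 → R2 fires; P=3 X=16 M=18
Draw 8: a1=1.350, a2=7.152, a3=0.786, a0=9.288; τ=−ln(0.4692)/9.288=0.081 → t=0.857; u2·a0=0.7540·9.288=7.003; a1=1.350 < 7.003 ≤ a1+a2=8.502 → R2 fires; P=3 X=17 M=20
Draw 9: a1=1.350, a2=7.599, a3=0.786, a0=9.735; τ=−ln(0.7942)/9.735=0.024 → t=0.881; u2·a0=0.7963·9.735=7.752; a1=1.350 < 7.752 ≤ a1+a2=8.949 → R2 fires; P=3 X=18 M=22
Draw 10: a1=1.350, a2=8.046, a3=0.786, a0=10.182; τ=−ln(0.4775)/10.182=0.073 → t=0.953; u2·a0=0.0340·10.182=0.346 ≤ a1=1.350 → R1 fires; P=2 X=20 M=24
Draw 11: a1=0.900, a2=8.940, a3=0.524, a0=10.364; τ=−ln(0.2681)/10.364=0.127 → t=1.080 > T=1.03: stop.
Read off P at T=1.03: 2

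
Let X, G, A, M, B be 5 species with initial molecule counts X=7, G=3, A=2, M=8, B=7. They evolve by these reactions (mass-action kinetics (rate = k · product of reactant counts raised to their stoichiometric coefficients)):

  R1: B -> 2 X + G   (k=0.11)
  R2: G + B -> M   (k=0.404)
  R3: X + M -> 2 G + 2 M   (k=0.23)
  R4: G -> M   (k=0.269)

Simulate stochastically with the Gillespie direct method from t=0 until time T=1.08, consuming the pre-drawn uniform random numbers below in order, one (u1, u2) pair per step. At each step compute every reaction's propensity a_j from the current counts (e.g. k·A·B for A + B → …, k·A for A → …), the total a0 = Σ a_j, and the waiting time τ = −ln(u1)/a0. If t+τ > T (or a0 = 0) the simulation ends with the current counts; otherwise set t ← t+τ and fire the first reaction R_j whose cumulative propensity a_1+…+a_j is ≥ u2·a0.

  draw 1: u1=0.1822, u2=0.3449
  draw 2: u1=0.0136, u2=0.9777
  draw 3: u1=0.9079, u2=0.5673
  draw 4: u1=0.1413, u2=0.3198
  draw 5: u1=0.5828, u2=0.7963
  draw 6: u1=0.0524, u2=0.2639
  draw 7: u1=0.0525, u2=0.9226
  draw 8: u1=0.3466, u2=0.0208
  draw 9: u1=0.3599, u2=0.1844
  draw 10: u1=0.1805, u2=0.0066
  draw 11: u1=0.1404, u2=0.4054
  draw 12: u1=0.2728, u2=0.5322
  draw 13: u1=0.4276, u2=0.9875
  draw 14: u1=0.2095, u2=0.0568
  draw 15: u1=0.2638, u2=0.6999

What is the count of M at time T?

M at T = 21

t=0.000: X=7 G=3 A=2 M=8 B=7
Draw 1: a1=0.770, a2=8.484, a3=12.880, a4=0.807, a0=22.941; τ=−ln(0.1822)/22.941=0.074 → t=0.074; u2·a0=0.3449·22.941=7.912; a1=0.770 < 7.912 ≤ a1+a2=9.254 → R2 fires; X=7 G=2 A=2 M=9 B=6
Draw 2: a1=0.660, a2=4.848, a3=14.490, a4=0.538, a0=20.536; τ=−ln(0.0136)/20.536=0.209 → t=0.283; u2·a0=0.9777·20.536=20.078; a1+…+a3=19.998 < 20.078 ≤ a1+…+a4=20.536 → R4 fires; X=7 G=1 A=2 M=10 B=6
Draw 3: a1=0.660, a2=2.424, a3=16.100, a4=0.269, a0=19.453; τ=−ln(0.9079)/19.453=0.005 → t=0.288; u2·a0=0.5673·19.453=11.036; a1+a2=3.084 < 11.036 ≤ a1+…+a3=19.184 → R3 fires; X=6 G=3 A=2 M=11 B=6
Draw 4: a1=0.660, a2=7.272, a3=15.180, a4=0.807, a0=23.919; τ=−ln(0.1413)/23.919=0.082 → t=0.370; u2·a0=0.3198·23.919=7.649; a1=0.660 < 7.649 ≤ a1+a2=7.932 → R2 fires; X=6 G=2 A=2 M=12 B=5
Draw 5: a1=0.550, a2=4.040, a3=16.560, a4=0.538, a0=21.688; τ=−ln(0.5828)/21.688=0.025 → t=0.395; u2·a0=0.7963·21.688=17.270; a1+a2=4.590 < 17.270 ≤ a1+…+a3=21.150 → R3 fires; X=5 G=4 A=2 M=13 B=5
Draw 6: a1=0.550, a2=8.080, a3=14.950, a4=1.076, a0=24.656; τ=−ln(0.0524)/24.656=0.120 → t=0.515; u2·a0=0.2639·24.656=6.507; a1=0.550 < 6.507 ≤ a1+a2=8.630 → R2 fires; X=5 G=3 A=2 M=14 B=4
Draw 7: a1=0.440, a2=4.848, a3=16.100, a4=0.807, a0=22.195; τ=−ln(0.0525)/22.195=0.133 → t=0.648; u2·a0=0.9226·22.195=20.477; a1+a2=5.288 < 20.477 ≤ a1+…+a3=21.388 → R3 fires; X=4 G=5 A=2 M=15 B=4
Draw 8: a1=0.440, a2=8.080, a3=13.800, a4=1.345, a0=23.665; τ=−ln(0.3466)/23.665=0.045 → t=0.692; u2·a0=0.0208·23.665=0.492; a1=0.440 < 0.492 ≤ a1+a2=8.520 → R2 fires; X=4 G=4 A=2 M=16 B=3
Draw 9: a1=0.330, a2=4.848, a3=14.720, a4=1.076, a0=20.974; τ=−ln(0.3599)/20.974=0.049 → t=0.741; u2·a0=0.1844·20.974=3.868; a1=0.330 < 3.868 ≤ a1+a2=5.178 → R2 fires; X=4 G=3 A=2 M=17 B=2
Draw 10: a1=0.220, a2=2.424, a3=15.640, a4=0.807, a0=19.091; τ=−ln(0.1805)/19.091=0.090 → t=0.831; u2·a0=0.0066·19.091=0.126 ≤ a1=0.220 → R1 fires; X=6 G=4 A=2 M=17 B=1
Draw 11: a1=0.110, a2=1.616, a3=23.460, a4=1.076, a0=26.262; τ=−ln(0.1404)/26.262=0.075 → t=0.905; u2·a0=0.4054·26.262=10.647; a1+a2=1.726 < 10.647 ≤ a1+…+a3=25.186 → R3 fires; X=5 G=6 A=2 M=18 B=1
Draw 12: a1=0.110, a2=2.424, a3=20.700, a4=1.614, a0=24.848; τ=−ln(0.2728)/24.848=0.052 → t=0.958; u2·a0=0.5322·24.848=13.224; a1+a2=2.534 < 13.224 ≤ a1+…+a3=23.234 → R3 fires; X=4 G=8 A=2 M=19 B=1
Draw 13: a1=0.110, a2=3.232, a3=17.480, a4=2.152, a0=22.974; τ=−ln(0.4276)/22.974=0.037 → t=0.995; u2·a0=0.9875·22.974=22.687; a1+…+a3=20.822 < 22.687 ≤ a1+…+a4=22.974 → R4 fires; X=4 G=7 A=2 M=20 B=1
Draw 14: a1=0.110, a2=2.828, a3=18.400, a4=1.883, a0=23.221; τ=−ln(0.2095)/23.221=0.067 → t=1.062; u2·a0=0.0568·23.221=1.319; a1=0.110 < 1.319 ≤ a1+a2=2.938 → R2 fires; X=4 G=6 A=2 M=21 B=0
Draw 15: a1=0.000, a2=0.000, a3=19.320, a4=1.614, a0=20.934; τ=−ln(0.2638)/20.934=0.064 → t=1.126 > T=1.08: stop.
Read off M at T=1.08: 21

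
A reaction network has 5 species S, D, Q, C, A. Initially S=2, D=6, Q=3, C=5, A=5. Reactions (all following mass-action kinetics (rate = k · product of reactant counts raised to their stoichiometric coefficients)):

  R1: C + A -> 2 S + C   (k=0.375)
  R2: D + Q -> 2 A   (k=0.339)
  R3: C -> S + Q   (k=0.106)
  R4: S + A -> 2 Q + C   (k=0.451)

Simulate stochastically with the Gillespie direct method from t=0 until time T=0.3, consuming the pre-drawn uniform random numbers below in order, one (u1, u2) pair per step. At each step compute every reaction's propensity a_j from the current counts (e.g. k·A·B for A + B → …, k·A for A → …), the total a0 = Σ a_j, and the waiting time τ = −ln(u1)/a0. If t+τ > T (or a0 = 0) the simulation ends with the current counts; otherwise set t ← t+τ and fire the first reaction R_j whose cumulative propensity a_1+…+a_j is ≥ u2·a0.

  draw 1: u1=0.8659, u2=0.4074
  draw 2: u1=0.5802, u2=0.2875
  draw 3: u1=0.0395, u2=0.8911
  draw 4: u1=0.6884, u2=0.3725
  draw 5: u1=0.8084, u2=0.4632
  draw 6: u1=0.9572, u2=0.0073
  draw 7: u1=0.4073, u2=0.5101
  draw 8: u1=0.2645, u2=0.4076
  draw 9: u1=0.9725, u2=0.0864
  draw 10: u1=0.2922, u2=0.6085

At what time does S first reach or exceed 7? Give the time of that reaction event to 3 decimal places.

Threshold first reached at t = 0.220

t=0.000: S=2 D=6 Q=3 C=5 A=5
Draw 1: a1=9.375, a2=6.102, a3=0.530, a4=4.510, a0=20.517; τ=−ln(0.8659)/20.517=0.007 → t=0.007; u2·a0=0.4074·20.517=8.359 ≤ a1=9.375 → R1 fires; S=4 D=6 Q=3 C=5 A=4
Draw 2: a1=7.500, a2=6.102, a3=0.530, a4=7.216, a0=21.348; τ=−ln(0.5802)/21.348=0.026 → t=0.033; u2·a0=0.2875·21.348=6.138 ≤ a1=7.500 → R1 fires; S=6 D=6 Q=3 C=5 A=3
Draw 3: a1=5.625, a2=6.102, a3=0.530, a4=8.118, a0=20.375; τ=−ln(0.0395)/20.375=0.159 → t=0.191; u2·a0=0.8911·20.375=18.156; a1+…+a3=12.257 < 18.156 ≤ a1+…+a4=20.375 → R4 fires; S=5 D=6 Q=5 C=6 A=2
Draw 4: a1=4.500, a2=10.170, a3=0.636, a4=4.510, a0=19.816; τ=−ln(0.6884)/19.816=0.019 → t=0.210; u2·a0=0.3725·19.816=7.381; a1=4.500 < 7.381 ≤ a1+a2=14.670 → R2 fires; S=5 D=5 Q=4 C=6 A=4
Draw 5: a1=9.000, a2=6.780, a3=0.636, a4=9.020, a0=25.436; τ=−ln(0.8084)/25.436=0.008 → t=0.218; u2·a0=0.4632·25.436=11.782; a1=9.000 < 11.782 ≤ a1+a2=15.780 → R2 fires; S=5 D=4 Q=3 C=6 A=6
Draw 6: a1=13.500, a2=4.068, a3=0.636, a4=13.530, a0=31.734; τ=−ln(0.9572)/31.734=0.001 → t=0.220; u2·a0=0.0073·31.734=0.232 ≤ a1=13.500 → R1 fires; S=7 D=4 Q=3 C=6 A=5
Draw 7: a1=11.250, a2=4.068, a3=0.636, a4=15.785, a0=31.739; τ=−ln(0.4073)/31.739=0.028 → t=0.248; u2·a0=0.5101·31.739=16.190; a1+…+a3=15.954 < 16.190 ≤ a1+…+a4=31.739 → R4 fires; S=6 D=4 Q=5 C=7 A=4
Draw 8: a1=10.500, a2=6.780, a3=0.742, a4=10.824, a0=28.846; τ=−ln(0.2645)/28.846=0.046 → t=0.294; u2·a0=0.4076·28.846=11.758; a1=10.500 < 11.758 ≤ a1+a2=17.280 → R2 fires; S=6 D=3 Q=4 C=7 A=6
Draw 9: a1=15.750, a2=4.068, a3=0.742, a4=16.236, a0=36.796; τ=−ln(0.9725)/36.796=0.001 → t=0.295; u2·a0=0.0864·36.796=3.179 ≤ a1=15.750 → R1 fires; S=8 D=3 Q=4 C=7 A=5
Draw 10: a1=13.125, a2=4.068, a3=0.742, a4=18.040, a0=35.975; τ=−ln(0.2922)/35.975=0.034 → t=0.329 > T=0.3: stop.
S first becomes ≥ 7 when it reaches 7 at the event at t=0.220.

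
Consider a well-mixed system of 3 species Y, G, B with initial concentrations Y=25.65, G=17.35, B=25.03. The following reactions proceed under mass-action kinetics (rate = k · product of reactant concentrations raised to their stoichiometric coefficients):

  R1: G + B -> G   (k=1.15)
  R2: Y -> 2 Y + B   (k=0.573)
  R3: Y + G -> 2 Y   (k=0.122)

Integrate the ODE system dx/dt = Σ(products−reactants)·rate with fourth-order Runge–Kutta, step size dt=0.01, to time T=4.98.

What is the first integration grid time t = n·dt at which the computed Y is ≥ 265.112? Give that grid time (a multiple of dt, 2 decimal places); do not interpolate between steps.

RK4 with dt=0.01: 498 steps to T=4.98. Trajectory (selected grid times):
t=0.00: Y=25.65 G=17.35 B=25.03
t=0.55: Y=55.25 G=1.03 B=7.24
t=1.11: Y=77.45 G=0.01 B=26.72
t=1.66: Y=106.16 G=0.00 B=55.37
t=2.21: Y=145.49 G=0.00 B=94.70
t=2.77: Y=200.53 G=0.00 B=149.75
t=3.25: Y=264.02 G=0.00 B=213.23
t=3.26: Y=265.54 G=0.00 B=214.75
t=3.32: Y=274.83 G=0.00 B=224.04
t=3.87: Y=376.64 G=0.00 B=325.85
t=4.43: Y=519.14 G=0.00 B=468.35
t=4.98: Y=711.46 G=0.00 B=660.67
Y(3.25)=264.021 < 265.112 but Y(3.26)=265.538 ≥ 265.112, so the first grid time is t=3.26.

Threshold first reached at t = 3.26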